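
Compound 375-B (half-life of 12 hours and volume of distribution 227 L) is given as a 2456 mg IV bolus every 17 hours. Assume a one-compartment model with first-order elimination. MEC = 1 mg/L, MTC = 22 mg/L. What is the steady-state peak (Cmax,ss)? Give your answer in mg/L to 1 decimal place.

k = ln2/t½ = ln2/12 ≈ 0.057762 h⁻¹; fraction remaining f = e^(−kτ) = e^(−0.057762×17) ≈ 0.3746.
At steady state, accumulation factor R = 1/(1 − e^(−kτ)) ≈ 1.5990.
Single-dose peak C₀ = D/Vd = 2456/227 ≈ 10.819 mg/L.
Steady-state peak Cmax,ss = C₀·R ≈ 10.819 × 1.5990 ≈ 17.300 mg/L.
Peak 17.3 mg/L vs MTC 22 mg/L: below toxic threshold.

17.3 mg/L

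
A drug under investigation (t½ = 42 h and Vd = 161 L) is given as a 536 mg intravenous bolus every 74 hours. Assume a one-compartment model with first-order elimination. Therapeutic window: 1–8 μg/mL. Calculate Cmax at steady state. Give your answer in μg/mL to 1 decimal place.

τ/t½ = 74/42 ≈ 1.7619, so fraction remaining f = (1/2)^(74/42) ≈ 0.2949.
At steady state, accumulation factor R = 1/(1 − e^(−kτ)) ≈ 1.4182.
Each bolus raises the concentration by D/Vd = 536/161 ≈ 3.329 μg/mL.
Steady-state peak Cmax,ss = C₀·R ≈ 3.329 × 1.4182 ≈ 4.721 μg/mL.
Peak 4.7 μg/mL vs MTC 8 μg/mL: below toxic threshold.

4.7 μg/mL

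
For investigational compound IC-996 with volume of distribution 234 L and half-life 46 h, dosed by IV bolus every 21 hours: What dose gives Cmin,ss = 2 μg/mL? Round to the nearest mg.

174 mg

τ/t½ = 21/46 ≈ 0.45652, so f = (1/2)^(21/46) ≈ 0.728741.
Cmin,ss = (D/Vd)·f/(1−f), so D = Cmin,ss·Vd·(1−f)/f.
D = 2 × 234 × (1−f)/f ≈ 2 × 234 × 0.37223 ≈ 174.20 mg.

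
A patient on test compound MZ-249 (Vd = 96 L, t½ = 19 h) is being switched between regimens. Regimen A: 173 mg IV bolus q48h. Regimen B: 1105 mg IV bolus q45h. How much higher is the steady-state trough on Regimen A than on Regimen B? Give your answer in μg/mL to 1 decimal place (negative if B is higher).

-2.4 μg/mL

Regimen A: f = (1/2)^(48/19) ≈ 0.1736; Cmin,ss = (173/96)·f/(1−f) ≈ 0.379 μg/mL.
Regimen B: f = (1/2)^(45/19) ≈ 0.1937; Cmin,ss = (1105/96)·f/(1−f) ≈ 2.765 μg/mL.
Difference ≈ 0.379 − 2.765 ≈ -2.386 μg/mL.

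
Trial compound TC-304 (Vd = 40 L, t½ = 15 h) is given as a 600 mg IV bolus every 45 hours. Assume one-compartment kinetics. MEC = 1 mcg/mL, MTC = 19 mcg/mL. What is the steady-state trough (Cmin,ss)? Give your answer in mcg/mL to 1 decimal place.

τ = 45 h = 3 half-lives, so f = (1/2)^3 = 0.125.
At steady state, R = 1/(1 − 0.125) = 8/7.
Single-dose peak C₀ = D/Vd = 600/40 = 15 mcg/mL.
Steady-state peak Cmax,ss = C₀·R = 15 × 8/7 ≈ 17.143 mcg/mL.
Steady-state trough Cmin,ss = Cmax,ss·f ≈ 17.143 × 0.125 ≈ 2.143 mcg/mL.
Trough 2.1 mcg/mL vs MEC 1 mcg/mL: adequate.

2.1 mcg/mL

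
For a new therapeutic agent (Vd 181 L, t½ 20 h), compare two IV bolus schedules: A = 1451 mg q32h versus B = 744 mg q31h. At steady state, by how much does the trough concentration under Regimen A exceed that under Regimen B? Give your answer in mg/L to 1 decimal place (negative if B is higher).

Regimen A: f = (1/2)^(32/20) ≈ 0.3299; Cmin,ss = (1451/181)·f/(1−f) ≈ 3.947 mg/L.
Regimen B: f = (1/2)^(31/20) ≈ 0.3415; Cmin,ss = (744/181)·f/(1−f) ≈ 2.132 mg/L.
Difference ≈ 3.947 − 2.132 ≈ 1.815 mg/L.

1.8 mg/L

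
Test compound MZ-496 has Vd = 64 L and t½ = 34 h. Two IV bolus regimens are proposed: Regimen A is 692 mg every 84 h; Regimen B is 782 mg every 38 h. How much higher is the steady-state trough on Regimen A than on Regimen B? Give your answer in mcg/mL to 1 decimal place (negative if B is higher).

Regimen A: f = (1/2)^(84/34) ≈ 0.1804; Cmin,ss = (692/64)·f/(1−f) ≈ 2.380 mcg/mL.
Regimen B: f = (1/2)^(38/34) ≈ 0.4608; Cmin,ss = (782/64)·f/(1−f) ≈ 10.442 mcg/mL.
Difference ≈ 2.380 − 10.442 ≈ -8.062 mcg/mL.

-8.1 mcg/mL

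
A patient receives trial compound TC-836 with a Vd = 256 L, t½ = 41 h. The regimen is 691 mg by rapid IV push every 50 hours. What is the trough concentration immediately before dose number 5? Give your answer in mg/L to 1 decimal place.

f = (1/2)^(τ/t½) = (1/2)^(50/41) ≈ 0.4294.
C₀ = D/Vd = 691/256 ≈ 2.699 mg/L.
Before the 5th dose, 4 doses have been given. Superposition: Cmin = C₀·(f + f² + … + f^4).
≈ 2.699 × (0.4294 + 0.1844 + 0.0792 + 0.0340) ≈ 2.699 × 0.7270 ≈ 1.962 mg/L.

2.0 mg/L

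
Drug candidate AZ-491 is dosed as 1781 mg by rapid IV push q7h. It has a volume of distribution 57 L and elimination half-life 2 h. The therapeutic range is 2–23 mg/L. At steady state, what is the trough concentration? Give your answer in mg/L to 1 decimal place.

τ/t½ = 7/2 ≈ 3.5, so fraction remaining f = (1/2)^(7/2) ≈ 0.0884.
Single-dose peak C₀ = D/Vd = 1781/57 ≈ 31.246 mg/L.
Steady-state trough Cmin,ss = C₀·f/(1−f) ≈ 31.246 × 0.0884/0.9116 ≈ 3.030 mg/L.
Trough 3.0 mg/L vs MEC 2 mg/L: adequate.

3.0 mg/L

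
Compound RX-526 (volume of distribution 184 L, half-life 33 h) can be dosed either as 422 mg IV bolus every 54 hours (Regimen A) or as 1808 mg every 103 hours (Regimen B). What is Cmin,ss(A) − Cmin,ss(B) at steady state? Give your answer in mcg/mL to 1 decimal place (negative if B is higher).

-0.2 mcg/mL

Regimen A: f = (1/2)^(54/33) ≈ 0.3217; Cmin,ss = (422/184)·f/(1−f) ≈ 1.088 mcg/mL.
Regimen B: f = (1/2)^(103/33) ≈ 0.1149; Cmin,ss = (1808/184)·f/(1−f) ≈ 1.276 mcg/mL.
Difference ≈ 1.088 − 1.276 ≈ -0.188 mcg/mL.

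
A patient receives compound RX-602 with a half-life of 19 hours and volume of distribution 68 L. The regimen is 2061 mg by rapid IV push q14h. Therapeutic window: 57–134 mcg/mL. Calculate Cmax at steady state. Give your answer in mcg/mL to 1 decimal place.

k = ln2/t½ = ln2/19 ≈ 0.036481 h⁻¹; fraction remaining f = e^(−kτ) = e^(−0.036481×14) ≈ 0.6001.
At steady state, accumulation factor R = 1/(1 − e^(−kτ)) ≈ 2.5006.
Each bolus raises the concentration by D/Vd = 2061/68 ≈ 30.309 mcg/mL.
Cmax,ss = C₀/(1 − f) ≈ 30.309/0.3999 ≈ 75.791 mcg/mL.
Peak 75.8 mcg/mL vs MTC 134 mcg/mL: below toxic threshold.

75.8 mcg/mL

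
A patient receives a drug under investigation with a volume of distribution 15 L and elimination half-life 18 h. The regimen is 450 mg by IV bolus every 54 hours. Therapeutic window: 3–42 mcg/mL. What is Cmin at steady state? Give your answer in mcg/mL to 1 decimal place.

The dosing interval is 3 half-lives, so f = 2^(−3) = 0.125.
At steady state, R = 1/(1 − 0.125) = 8/7.
Single-dose peak C₀ = D/Vd = 450/15 = 30 mcg/mL.
Steady-state peak Cmax,ss = C₀·R = 30 × 8/7 ≈ 34.286 mcg/mL.
Steady-state trough Cmin,ss = Cmax,ss·f ≈ 34.286 × 0.125 ≈ 4.286 mcg/mL.
Trough 4.3 mcg/mL vs MEC 3 mcg/mL: adequate.

4.3 mcg/mL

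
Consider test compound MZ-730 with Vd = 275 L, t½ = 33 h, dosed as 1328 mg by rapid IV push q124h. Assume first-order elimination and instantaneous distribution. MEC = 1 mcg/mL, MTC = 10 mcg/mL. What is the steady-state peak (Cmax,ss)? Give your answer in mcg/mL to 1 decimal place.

τ/t½ = 124/33 ≈ 3.7576, so fraction remaining f = (1/2)^(124/33) ≈ 0.0739.
Accumulation ratio R = 1/(1 − f) ≈ 1/0.9261 ≈ 1.0798.
Single-dose peak C₀ = D/Vd = 1328/275 ≈ 4.829 mcg/mL.
Steady-state peak Cmax,ss = C₀·R ≈ 4.829 × 1.0798 ≈ 5.214 mcg/mL.
Peak 5.2 mcg/mL vs MTC 10 mcg/mL: below toxic threshold.

5.2 mcg/mL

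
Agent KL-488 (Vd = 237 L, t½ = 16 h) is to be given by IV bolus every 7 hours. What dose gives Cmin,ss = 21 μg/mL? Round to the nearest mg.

τ/t½ = 7/16 ≈ 0.4375, so f = (1/2)^(7/16) ≈ 0.738413.
Cmin,ss = (D/Vd)·f/(1−f), so D = Cmin,ss·Vd·(1−f)/f.
D = 21 × 237 × (1−f)/f ≈ 21 × 237 × 0.35426 ≈ 1763.15 mg.

1763 mg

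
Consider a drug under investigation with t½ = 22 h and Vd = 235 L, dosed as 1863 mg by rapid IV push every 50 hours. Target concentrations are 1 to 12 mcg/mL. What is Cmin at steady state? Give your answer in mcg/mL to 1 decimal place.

2.1 mcg/mL

τ/t½ = 50/22 ≈ 2.2727, so fraction remaining f = (1/2)^(50/22) ≈ 0.2069.
Accumulation ratio R = 1/(1 − f) ≈ 1/0.7931 ≈ 1.2609.
Each bolus raises the concentration by D/Vd = 1863/235 ≈ 7.928 mcg/mL.
Cmax,ss = C₀/(1 − f) ≈ 7.928/0.7931 ≈ 9.996 mcg/mL.
Steady-state trough Cmin,ss = Cmax,ss·f ≈ 9.996 × 0.2069 ≈ 2.068 mcg/mL.
Trough 2.1 mcg/mL vs MEC 1 mcg/mL: adequate.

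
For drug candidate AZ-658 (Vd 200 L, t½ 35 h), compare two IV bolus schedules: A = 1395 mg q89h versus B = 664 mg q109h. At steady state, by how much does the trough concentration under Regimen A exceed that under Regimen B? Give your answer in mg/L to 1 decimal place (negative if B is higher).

Regimen A: f = (1/2)^(89/35) ≈ 0.1716; Cmin,ss = (1395/200)·f/(1−f) ≈ 1.445 mg/L.
Regimen B: f = (1/2)^(109/35) ≈ 0.1155; Cmin,ss = (664/200)·f/(1−f) ≈ 0.434 mg/L.
Difference ≈ 1.445 − 0.434 ≈ 1.011 mg/L.

1.0 mg/L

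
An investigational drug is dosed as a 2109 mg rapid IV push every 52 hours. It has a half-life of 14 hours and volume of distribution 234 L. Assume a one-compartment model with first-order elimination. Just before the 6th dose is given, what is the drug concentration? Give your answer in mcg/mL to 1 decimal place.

f = (1/2)^(τ/t½) = (1/2)^(52/14) ≈ 0.0762.
C₀ = D/Vd = 2109/234 ≈ 9.013 mcg/mL.
Before the 6th dose, 5 doses have been given. Superposition: Cmin = C₀·(f + f² + … + f^5).
≈ 9.013 × (0.0762 + 0.0058 + 0.0004 + 0.0000 + 0.0000) ≈ 9.013 × 0.0824 ≈ 0.743 mcg/mL.

0.7 mcg/mL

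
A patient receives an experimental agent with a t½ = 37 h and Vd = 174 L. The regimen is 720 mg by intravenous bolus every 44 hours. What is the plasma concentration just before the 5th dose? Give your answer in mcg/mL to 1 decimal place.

3.1 mcg/mL

f = (1/2)^(τ/t½) = (1/2)^(44/37) ≈ 0.4385.
C₀ = D/Vd = 720/174 ≈ 4.138 mcg/mL.
Before the 5th dose, 4 doses have been given. Superposition: Cmin = C₀·(f + f² + … + f^4).
≈ 4.138 × (0.4385 + 0.1923 + 0.0843 + 0.0370) ≈ 4.138 × 0.7521 ≈ 3.112 mcg/mL.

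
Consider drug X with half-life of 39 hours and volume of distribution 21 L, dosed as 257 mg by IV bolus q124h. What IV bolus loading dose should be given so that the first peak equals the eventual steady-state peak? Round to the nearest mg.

f = (1/2)^(124/39) ≈ 0.110377; accumulation ratio R = 1/(1−f) ≈ 1.12407.
Loading dose to hit Cmax,ss on first dose: D_load = D_maint·R ≈ 257 × 1.12407 ≈ 288.89 mg.

289 mg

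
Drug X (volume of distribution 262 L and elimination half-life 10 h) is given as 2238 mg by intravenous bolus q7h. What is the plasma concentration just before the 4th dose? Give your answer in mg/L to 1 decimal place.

10.5 mg/L

f = (1/2)^(τ/t½) = (1/2)^(7/10) ≈ 0.6156.
C₀ = D/Vd = 2238/262 ≈ 8.542 mg/L.
Before the 4th dose, 3 doses have been given. Superposition: Cmin = C₀·(f + f² + … + f^3).
≈ 8.542 × (0.6156 + 0.3790 + 0.2333) ≈ 8.542 × 1.2279 ≈ 10.489 mg/L.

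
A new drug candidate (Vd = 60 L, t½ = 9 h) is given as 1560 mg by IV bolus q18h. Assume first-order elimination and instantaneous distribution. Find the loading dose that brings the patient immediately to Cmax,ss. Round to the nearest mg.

2080 mg

f = (1/2)^(18/9) ≈ 0.250000; accumulation ratio R = 1/(1−f) ≈ 1.33333.
Loading dose to hit Cmax,ss on first dose: D_load = D_maint·R ≈ 1560 × 1.33333 ≈ 2079.99 mg.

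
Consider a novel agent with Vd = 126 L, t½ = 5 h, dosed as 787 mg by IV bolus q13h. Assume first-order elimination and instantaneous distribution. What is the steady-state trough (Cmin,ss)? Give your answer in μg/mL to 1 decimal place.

τ/t½ = 13/5 ≈ 2.6, so fraction remaining f = (1/2)^(13/5) ≈ 0.1649.
Accumulation ratio R = 1/(1 − f) ≈ 1/0.8351 ≈ 1.1975.
Each bolus raises the concentration by D/Vd = 787/126 ≈ 6.246 μg/mL.
Steady-state peak Cmax,ss = C₀·R ≈ 6.246 × 1.1975 ≈ 7.480 μg/mL.
Steady-state trough Cmin,ss = Cmax,ss·f ≈ 7.480 × 0.1649 ≈ 1.233 μg/mL.

1.2 μg/mL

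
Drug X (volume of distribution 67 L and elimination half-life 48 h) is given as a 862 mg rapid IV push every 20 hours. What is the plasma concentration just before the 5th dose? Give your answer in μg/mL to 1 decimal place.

26.3 μg/mL

f = (1/2)^(τ/t½) = (1/2)^(20/48) ≈ 0.7492.
C₀ = D/Vd = 862/67 ≈ 12.866 μg/mL.
Before the 5th dose, 4 doses have been given. Superposition: Cmin = C₀·(f + f² + … + f^4).
≈ 12.866 × (0.7492 + 0.5613 + 0.4205 + 0.3151) ≈ 12.866 × 2.0461 ≈ 26.325 μg/mL.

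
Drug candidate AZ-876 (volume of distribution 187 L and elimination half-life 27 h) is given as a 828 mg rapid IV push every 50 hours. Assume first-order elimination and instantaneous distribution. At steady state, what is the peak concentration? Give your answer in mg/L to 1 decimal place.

k = ln2/t½ = ln2/27 ≈ 0.025672 h⁻¹; fraction remaining f = e^(−kτ) = e^(−0.025672×50) ≈ 0.2770.
At steady state, accumulation factor R = 1/(1 − e^(−kτ)) ≈ 1.3831.
Single-dose peak C₀ = D/Vd = 828/187 ≈ 4.428 mg/L.
Steady-state peak Cmax,ss = C₀·R ≈ 4.428 × 1.3831 ≈ 6.124 mg/L.

6.1 mg/L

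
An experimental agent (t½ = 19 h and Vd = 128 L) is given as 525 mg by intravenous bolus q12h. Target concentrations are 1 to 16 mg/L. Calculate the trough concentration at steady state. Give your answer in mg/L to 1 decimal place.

7.5 mg/L

Over one 12-h interval, 12/19 ≈ 0.63158 half-lives elapse, leaving f ≈ 0.6455 of each dose.
Accumulation ratio R = 1/(1 − f) ≈ 1/0.3545 ≈ 2.8209.
Each bolus raises the concentration by D/Vd = 525/128 ≈ 4.102 mg/L.
Cmax,ss = C₀/(1 − f) ≈ 4.102/0.3545 ≈ 11.571 mg/L.
Steady-state trough Cmin,ss = Cmax,ss·f ≈ 11.571 × 0.6455 ≈ 7.469 mg/L.
Trough 7.5 mg/L vs MEC 1 mg/L: adequate.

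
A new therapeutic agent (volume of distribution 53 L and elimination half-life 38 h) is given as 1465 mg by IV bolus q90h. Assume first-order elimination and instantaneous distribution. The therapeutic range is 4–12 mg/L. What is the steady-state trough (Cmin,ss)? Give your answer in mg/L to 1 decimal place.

Over one 90-h interval, 90/38 ≈ 2.3684 half-lives elapse, leaving f ≈ 0.1937 of each dose.
Accumulation ratio R = 1/(1 − f) ≈ 1/0.8063 ≈ 1.2402.
Each bolus raises the concentration by D/Vd = 1465/53 ≈ 27.642 mg/L.
Cmax,ss = C₀/(1 − f) ≈ 27.642/0.8063 ≈ 34.283 mg/L.
Steady-state trough Cmin,ss = Cmax,ss·f ≈ 34.283 × 0.1937 ≈ 6.641 mg/L.
Trough 6.6 mg/L vs MEC 4 mg/L: adequate.

6.6 mg/L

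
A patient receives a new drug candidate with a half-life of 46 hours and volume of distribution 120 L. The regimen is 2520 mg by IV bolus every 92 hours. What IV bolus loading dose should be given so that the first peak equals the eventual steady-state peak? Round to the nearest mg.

3360 mg

f = (1/2)^(92/46) ≈ 0.250000; accumulation ratio R = 1/(1−f) ≈ 1.33333.
Loading dose to hit Cmax,ss on first dose: D_load = D_maint·R ≈ 2520 × 1.33333 ≈ 3359.99 mg.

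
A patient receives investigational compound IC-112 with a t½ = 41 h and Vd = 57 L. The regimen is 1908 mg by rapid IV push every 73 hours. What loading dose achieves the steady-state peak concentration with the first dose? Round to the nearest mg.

2691 mg

f = (1/2)^(73/41) ≈ 0.291085; accumulation ratio R = 1/(1−f) ≈ 1.41061.
Loading dose to hit Cmax,ss on first dose: D_load = D_maint·R ≈ 1908 × 1.41061 ≈ 2691.44 mg.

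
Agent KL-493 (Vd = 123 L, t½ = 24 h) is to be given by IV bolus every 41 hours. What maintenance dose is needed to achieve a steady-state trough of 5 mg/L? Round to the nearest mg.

1395 mg

τ/t½ = 41/24 ≈ 1.7083, so f = (1/2)^(41/24) ≈ 0.306013.
Cmin,ss = (D/Vd)·f/(1−f), so D = Cmin,ss·Vd·(1−f)/f.
D = 5 × 123 × (1−f)/f ≈ 5 × 123 × 2.26784 ≈ 1394.72 mg.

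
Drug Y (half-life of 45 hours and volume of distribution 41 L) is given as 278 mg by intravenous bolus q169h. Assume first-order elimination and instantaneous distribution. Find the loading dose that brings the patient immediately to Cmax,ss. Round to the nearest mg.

f = (1/2)^(169/45) ≈ 0.074040; accumulation ratio R = 1/(1−f) ≈ 1.07996.
Loading dose to hit Cmax,ss on first dose: D_load = D_maint·R ≈ 278 × 1.07996 ≈ 300.23 mg.

300 mg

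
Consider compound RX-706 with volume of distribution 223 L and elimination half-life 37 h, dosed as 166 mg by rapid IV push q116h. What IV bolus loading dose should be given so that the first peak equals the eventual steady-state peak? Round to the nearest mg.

f = (1/2)^(116/37) ≈ 0.113823; accumulation ratio R = 1/(1−f) ≈ 1.12844.
Loading dose to hit Cmax,ss on first dose: D_load = D_maint·R ≈ 166 × 1.12844 ≈ 187.32 mg.

187 mg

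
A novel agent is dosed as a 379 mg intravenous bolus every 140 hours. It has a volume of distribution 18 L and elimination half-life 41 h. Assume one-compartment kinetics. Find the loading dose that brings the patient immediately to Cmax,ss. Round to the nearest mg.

418 mg

f = (1/2)^(140/41) ≈ 0.093776; accumulation ratio R = 1/(1−f) ≈ 1.10348.
Loading dose to hit Cmax,ss on first dose: D_load = D_maint·R ≈ 379 × 1.10348 ≈ 418.22 mg.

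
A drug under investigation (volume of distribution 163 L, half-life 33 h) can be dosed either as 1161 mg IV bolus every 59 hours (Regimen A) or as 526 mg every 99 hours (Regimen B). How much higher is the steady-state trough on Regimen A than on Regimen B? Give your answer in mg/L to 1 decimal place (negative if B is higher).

Regimen A: f = (1/2)^(59/33) ≈ 0.2896; Cmin,ss = (1161/163)·f/(1−f) ≈ 2.904 mg/L.
Regimen B: f = (1/2)^(99/33) ≈ 0.1250; Cmin,ss = (526/163)·f/(1−f) ≈ 0.461 mg/L.
Difference ≈ 2.904 − 0.461 ≈ 2.443 mg/L.

2.4 mg/L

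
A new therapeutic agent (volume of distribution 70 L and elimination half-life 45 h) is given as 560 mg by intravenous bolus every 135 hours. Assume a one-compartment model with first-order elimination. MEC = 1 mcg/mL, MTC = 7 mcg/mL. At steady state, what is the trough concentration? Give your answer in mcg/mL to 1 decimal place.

τ = 135 h = 3 half-lives, so f = (1/2)^3 = 0.125.
Accumulation ratio R = 1/(1 − f) = 1/0.875 = 8/7.
Single-dose peak C₀ = D/Vd = 560/70 = 8 mcg/mL.
Steady-state peak Cmax,ss = C₀·R = 8 × 8/7 ≈ 9.143 mcg/mL.
Steady-state trough Cmin,ss = Cmax,ss·f ≈ 9.143 × 0.125 ≈ 1.143 mcg/mL.
Trough 1.1 mcg/mL vs MEC 1 mcg/mL: adequate.

1.1 mcg/mL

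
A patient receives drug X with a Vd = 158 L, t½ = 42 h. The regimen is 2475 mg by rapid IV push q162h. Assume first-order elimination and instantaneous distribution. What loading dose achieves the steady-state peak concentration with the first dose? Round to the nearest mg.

f = (1/2)^(162/42) ≈ 0.069006; accumulation ratio R = 1/(1−f) ≈ 1.07412.
Loading dose to hit Cmax,ss on first dose: D_load = D_maint·R ≈ 2475 × 1.07412 ≈ 2658.45 mg.

2658 mg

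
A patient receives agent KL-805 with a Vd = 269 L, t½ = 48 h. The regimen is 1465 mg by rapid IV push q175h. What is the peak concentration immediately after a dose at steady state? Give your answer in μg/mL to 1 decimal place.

Over one 175-h interval, 175/48 ≈ 3.6458 half-lives elapse, leaving f ≈ 0.0799 of each dose.
Accumulation ratio R = 1/(1 − f) ≈ 1/0.9201 ≈ 1.0868.
Single-dose peak C₀ = D/Vd = 1465/269 ≈ 5.446 μg/mL.
Cmax,ss = C₀/(1 − f) ≈ 5.446/0.9201 ≈ 5.919 μg/mL.

5.9 μg/mL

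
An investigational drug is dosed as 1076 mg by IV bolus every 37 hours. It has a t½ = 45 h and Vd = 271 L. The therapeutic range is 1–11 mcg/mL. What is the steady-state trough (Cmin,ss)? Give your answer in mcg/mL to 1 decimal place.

5.2 mcg/mL

k = ln2/t½ = ln2/45 ≈ 0.015403 h⁻¹; fraction remaining f = e^(−kτ) = e^(−0.015403×37) ≈ 0.5656.
Accumulation ratio R = 1/(1 − f) ≈ 1/0.4344 ≈ 2.3020.
Each bolus raises the concentration by D/Vd = 1076/271 ≈ 3.970 mcg/mL.
Steady-state peak Cmax,ss = C₀·R ≈ 3.970 × 2.3020 ≈ 9.139 mcg/mL.
One interval later, Cmin,ss = Cmax,ss·e^(−kτ) ≈ 9.139 × 0.5656 ≈ 5.169 mcg/mL.
Trough 5.2 mcg/mL vs MEC 1 mcg/mL: adequate.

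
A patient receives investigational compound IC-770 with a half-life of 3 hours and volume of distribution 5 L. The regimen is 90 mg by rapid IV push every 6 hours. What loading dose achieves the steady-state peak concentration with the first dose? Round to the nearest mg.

120 mg

f = (1/2)^(6/3) ≈ 0.250000; accumulation ratio R = 1/(1−f) ≈ 1.33333.
Loading dose to hit Cmax,ss on first dose: D_load = D_maint·R ≈ 90 × 1.33333 ≈ 120.00 mg.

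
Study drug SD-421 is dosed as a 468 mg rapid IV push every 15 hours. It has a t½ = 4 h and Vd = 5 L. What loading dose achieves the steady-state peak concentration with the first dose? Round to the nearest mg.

506 mg

f = (1/2)^(15/4) ≈ 0.074325; accumulation ratio R = 1/(1−f) ≈ 1.08029.
Loading dose to hit Cmax,ss on first dose: D_load = D_maint·R ≈ 468 × 1.08029 ≈ 505.58 mg.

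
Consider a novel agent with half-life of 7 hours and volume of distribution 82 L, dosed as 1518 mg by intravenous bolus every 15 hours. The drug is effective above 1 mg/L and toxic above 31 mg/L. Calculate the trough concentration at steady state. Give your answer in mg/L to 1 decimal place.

5.4 mg/L

k = ln2/t½ = ln2/7 ≈ 0.099021 h⁻¹; fraction remaining f = e^(−kτ) = e^(−0.099021×15) ≈ 0.2264.
Each bolus raises the concentration by D/Vd = 1518/82 ≈ 18.512 mg/L.
Steady-state trough Cmin,ss = C₀·f/(1−f) ≈ 18.512 × 0.2264/0.7736 ≈ 5.418 mg/L.
Trough 5.4 mg/L vs MEC 1 mg/L: adequate.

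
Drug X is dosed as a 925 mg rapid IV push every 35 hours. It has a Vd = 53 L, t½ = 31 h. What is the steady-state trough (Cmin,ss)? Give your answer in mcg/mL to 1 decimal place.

k = ln2/t½ = ln2/31 ≈ 0.022360 h⁻¹; fraction remaining f = e^(−kτ) = e^(−0.022360×35) ≈ 0.4572.
Accumulation ratio R = 1/(1 − f) ≈ 1/0.5428 ≈ 1.8423.
Each bolus raises the concentration by D/Vd = 925/53 ≈ 17.453 mcg/mL.
Steady-state peak Cmax,ss = C₀·R ≈ 17.453 × 1.8423 ≈ 32.154 mcg/mL.
Steady-state trough Cmin,ss = Cmax,ss·f ≈ 32.154 × 0.4572 ≈ 14.701 mcg/mL.

14.7 mcg/mL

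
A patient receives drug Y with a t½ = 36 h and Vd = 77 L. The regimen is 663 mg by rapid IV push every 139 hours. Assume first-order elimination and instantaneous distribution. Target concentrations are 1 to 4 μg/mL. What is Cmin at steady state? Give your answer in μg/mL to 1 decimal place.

0.6 μg/mL

k = ln2/t½ = ln2/36 ≈ 0.019254 h⁻¹; fraction remaining f = e^(−kτ) = e^(−0.019254×139) ≈ 0.0688.
Accumulation ratio R = 1/(1 − f) ≈ 1/0.9312 ≈ 1.0739.
Single-dose peak C₀ = D/Vd = 663/77 ≈ 8.610 μg/mL.
Steady-state peak Cmax,ss = C₀·R ≈ 8.610 × 1.0739 ≈ 9.246 μg/mL.
Steady-state trough Cmin,ss = Cmax,ss·f ≈ 9.246 × 0.0688 ≈ 0.636 μg/mL.
Trough 0.6 μg/mL vs MEC 1 μg/mL: subtherapeutic.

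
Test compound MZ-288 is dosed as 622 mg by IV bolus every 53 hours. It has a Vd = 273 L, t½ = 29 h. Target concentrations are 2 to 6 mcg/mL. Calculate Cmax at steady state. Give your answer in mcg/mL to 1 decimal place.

3.2 mcg/mL

τ/t½ = 53/29 ≈ 1.8276, so fraction remaining f = (1/2)^(53/29) ≈ 0.2817.
At steady state, accumulation factor R = 1/(1 − e^(−kτ)) ≈ 1.3922.
Single-dose peak C₀ = D/Vd = 622/273 ≈ 2.278 mcg/mL.
Steady-state peak Cmax,ss = C₀·R ≈ 2.278 × 1.3922 ≈ 3.171 mcg/mL.
Peak 3.2 mcg/mL vs MTC 6 mcg/mL: below toxic threshold.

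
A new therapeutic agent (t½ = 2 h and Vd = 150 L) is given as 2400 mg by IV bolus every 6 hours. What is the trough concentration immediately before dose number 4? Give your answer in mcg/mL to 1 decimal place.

2.3 mcg/mL

f = (1/2)^(τ/t½) = (1/2)^(6/2) ≈ 0.1250.
C₀ = D/Vd = 2400/150 ≈ 16.000 mcg/mL.
Before the 4th dose, 3 doses have been given. Superposition: Cmin = C₀·(f + f² + … + f^3).
≈ 16.000 × (0.1250 + 0.0156 + 0.0020) ≈ 16.000 × 0.1426 ≈ 2.282 mcg/mL.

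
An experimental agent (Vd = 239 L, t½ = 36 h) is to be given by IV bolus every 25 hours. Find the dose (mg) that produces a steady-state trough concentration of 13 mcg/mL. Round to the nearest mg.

1921 mg

τ/t½ = 25/36 ≈ 0.69444, so f = (1/2)^(25/36) ≈ 0.617947.
Cmin,ss = (D/Vd)·f/(1−f), so D = Cmin,ss·Vd·(1−f)/f.
D = 13 × 239 × (1−f)/f ≈ 13 × 239 × 0.61826 ≈ 1920.93 mg.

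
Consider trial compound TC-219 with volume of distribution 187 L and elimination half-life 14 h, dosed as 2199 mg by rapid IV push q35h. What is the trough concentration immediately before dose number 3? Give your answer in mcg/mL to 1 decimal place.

2.4 mcg/mL

f = (1/2)^(τ/t½) = (1/2)^(35/14) ≈ 0.1768.
C₀ = D/Vd = 2199/187 ≈ 11.759 mcg/mL.
Before the 3rd dose, 2 doses have been given. Superposition: Cmin = C₀·(f + f²).
≈ 11.759 × (0.1768 + 0.0313) ≈ 11.759 × 0.2081 ≈ 2.447 mcg/mL.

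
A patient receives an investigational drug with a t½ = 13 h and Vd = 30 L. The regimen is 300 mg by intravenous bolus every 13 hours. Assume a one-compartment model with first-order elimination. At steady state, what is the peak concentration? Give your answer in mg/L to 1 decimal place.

τ = 13 h = 1 half-life, so f = (1/2)^1 = 0.5.
At steady state, R = 1/(1 − 0.5) = 2/1.
Single-dose peak C₀ = D/Vd = 300/30 = 10 mg/L.
Steady-state peak Cmax,ss = C₀·R = 10 × 2/1 ≈ 20.000 mg/L.

20.0 mg/L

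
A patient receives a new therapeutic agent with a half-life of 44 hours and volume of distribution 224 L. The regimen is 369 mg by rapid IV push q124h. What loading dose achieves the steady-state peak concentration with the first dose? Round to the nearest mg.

430 mg

f = (1/2)^(124/44) ≈ 0.141789; accumulation ratio R = 1/(1−f) ≈ 1.16521.
Loading dose to hit Cmax,ss on first dose: D_load = D_maint·R ≈ 369 × 1.16521 ≈ 429.96 mg.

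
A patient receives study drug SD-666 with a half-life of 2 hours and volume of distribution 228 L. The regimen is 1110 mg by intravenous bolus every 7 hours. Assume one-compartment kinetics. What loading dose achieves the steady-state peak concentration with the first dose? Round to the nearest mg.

1218 mg

f = (1/2)^(7/2) ≈ 0.088388; accumulation ratio R = 1/(1−f) ≈ 1.09696.
Loading dose to hit Cmax,ss on first dose: D_load = D_maint·R ≈ 1110 × 1.09696 ≈ 1217.63 mg.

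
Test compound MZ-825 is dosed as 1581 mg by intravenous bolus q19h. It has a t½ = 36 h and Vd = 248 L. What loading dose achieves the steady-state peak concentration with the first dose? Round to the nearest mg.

f = (1/2)^(19/36) ≈ 0.693622; accumulation ratio R = 1/(1−f) ≈ 3.26394.
Loading dose to hit Cmax,ss on first dose: D_load = D_maint·R ≈ 1581 × 3.26394 ≈ 5160.29 mg.

5160 mg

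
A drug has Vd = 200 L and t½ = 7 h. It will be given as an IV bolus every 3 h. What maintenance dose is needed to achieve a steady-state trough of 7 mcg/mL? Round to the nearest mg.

484 mg

τ/t½ = 3/7 ≈ 0.42857, so f = (1/2)^(3/7) ≈ 0.742997.
Cmin,ss = (D/Vd)·f/(1−f), so D = Cmin,ss·Vd·(1−f)/f.
D = 7 × 200 × (1−f)/f ≈ 7 × 200 × 0.34590 ≈ 484.26 mg.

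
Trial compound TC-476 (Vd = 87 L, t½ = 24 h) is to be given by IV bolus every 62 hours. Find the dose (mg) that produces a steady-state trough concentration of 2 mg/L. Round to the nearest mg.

869 mg

τ/t½ = 62/24 ≈ 2.5833, so f = (1/2)^(62/24) ≈ 0.166855.
Cmin,ss = (D/Vd)·f/(1−f), so D = Cmin,ss·Vd·(1−f)/f.
D = 2 × 87 × (1−f)/f ≈ 2 × 87 × 4.99323 ≈ 868.82 mg.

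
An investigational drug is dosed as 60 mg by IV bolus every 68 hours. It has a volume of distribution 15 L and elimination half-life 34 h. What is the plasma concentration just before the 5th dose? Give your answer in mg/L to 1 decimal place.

f = (1/2)^(τ/t½) = (1/2)^(68/34) ≈ 0.2500.
C₀ = D/Vd = 60/15 ≈ 4.000 mg/L.
Before the 5th dose, 4 doses have been given. Superposition: Cmin = C₀·(f + f² + … + f^4).
≈ 4.000 × (0.2500 + 0.0625 + 0.0156 + 0.0039) ≈ 4.000 × 0.3320 ≈ 1.328 mg/L.

1.3 mg/L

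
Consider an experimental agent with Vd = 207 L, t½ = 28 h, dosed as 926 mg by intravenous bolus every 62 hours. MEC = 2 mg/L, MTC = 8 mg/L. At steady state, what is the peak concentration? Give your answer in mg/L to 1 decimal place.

5.7 mg/L

τ/t½ = 62/28 ≈ 2.2143, so fraction remaining f = (1/2)^(62/28) ≈ 0.2155.
At steady state, accumulation factor R = 1/(1 − e^(−kτ)) ≈ 1.2747.
Each bolus raises the concentration by D/Vd = 926/207 ≈ 4.473 mg/L.
Steady-state peak Cmax,ss = C₀·R ≈ 4.473 × 1.2747 ≈ 5.702 mg/L.
Peak 5.7 mg/L vs MTC 8 mg/L: below toxic threshold.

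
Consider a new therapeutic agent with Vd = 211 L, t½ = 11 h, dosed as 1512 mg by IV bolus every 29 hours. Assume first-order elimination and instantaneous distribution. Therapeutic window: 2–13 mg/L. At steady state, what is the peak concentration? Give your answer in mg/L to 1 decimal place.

8.5 mg/L

k = ln2/t½ = ln2/11 ≈ 0.063013 h⁻¹; fraction remaining f = e^(−kτ) = e^(−0.063013×29) ≈ 0.1608.
Accumulation ratio R = 1/(1 − f) ≈ 1/0.8392 ≈ 1.1916.
Single-dose peak C₀ = D/Vd = 1512/211 ≈ 7.166 mg/L.
Steady-state peak Cmax,ss = C₀·R ≈ 7.166 × 1.1916 ≈ 8.539 mg/L.
Peak 8.5 mg/L vs MTC 13 mg/L: below toxic threshold.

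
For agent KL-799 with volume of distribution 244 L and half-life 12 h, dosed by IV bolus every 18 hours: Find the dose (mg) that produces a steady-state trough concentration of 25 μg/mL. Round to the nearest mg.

11153 mg

τ/t½ = 18/12 ≈ 1.5, so f = (1/2)^(18/12) ≈ 0.353553.
Cmin,ss = (D/Vd)·f/(1−f), so D = Cmin,ss·Vd·(1−f)/f.
D = 25 × 244 × (1−f)/f ≈ 25 × 244 × 1.82843 ≈ 11153.42 mg.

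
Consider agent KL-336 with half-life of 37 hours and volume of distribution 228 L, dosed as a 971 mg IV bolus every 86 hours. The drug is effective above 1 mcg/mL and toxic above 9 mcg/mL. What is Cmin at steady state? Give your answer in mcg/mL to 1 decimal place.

Over one 86-h interval, 86/37 ≈ 2.3243 half-lives elapse, leaving f ≈ 0.1997 of each dose.
Single-dose peak C₀ = D/Vd = 971/228 ≈ 4.259 mcg/mL.
Steady-state trough Cmin,ss = C₀·f/(1−f) ≈ 4.259 × 0.1997/0.8003 ≈ 1.063 mcg/mL.
Trough 1.1 mcg/mL vs MEC 1 mcg/mL: adequate.

1.1 mcg/mL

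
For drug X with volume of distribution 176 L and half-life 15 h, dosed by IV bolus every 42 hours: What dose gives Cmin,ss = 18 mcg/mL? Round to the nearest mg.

18895 mg

τ/t½ = 42/15 ≈ 2.8, so f = (1/2)^(42/15) ≈ 0.143587.
Cmin,ss = (D/Vd)·f/(1−f), so D = Cmin,ss·Vd·(1−f)/f.
D = 18 × 176 × (1−f)/f ≈ 18 × 176 × 5.96442 ≈ 18895.28 mg.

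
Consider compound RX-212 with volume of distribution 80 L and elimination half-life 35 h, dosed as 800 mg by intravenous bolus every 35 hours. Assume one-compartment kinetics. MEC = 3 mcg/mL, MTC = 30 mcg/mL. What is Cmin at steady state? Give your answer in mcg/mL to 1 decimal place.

10.0 mcg/mL

The dosing interval is 1 half-life, so f = 2^(−1) = 0.5.
At steady state, R = 1/(1 − 0.5) = 2/1.
Single-dose peak C₀ = D/Vd = 800/80 = 10 mcg/mL.
Steady-state peak Cmax,ss = C₀·R = 10 × 2/1 ≈ 20.000 mcg/mL.
Steady-state trough Cmin,ss = Cmax,ss·f ≈ 20.000 × 0.5 ≈ 10.000 mcg/mL.
Trough 10.0 mcg/mL vs MEC 3 mcg/mL: adequate.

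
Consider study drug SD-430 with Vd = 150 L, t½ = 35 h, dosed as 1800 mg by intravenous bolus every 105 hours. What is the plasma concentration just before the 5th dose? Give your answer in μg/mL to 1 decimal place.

1.7 μg/mL

f = (1/2)^(τ/t½) = (1/2)^(105/35) ≈ 0.1250.
C₀ = D/Vd = 1800/150 ≈ 12.000 μg/mL.
Before the 5th dose, 4 doses have been given. Superposition: Cmin = C₀·(f + f² + … + f^4).
≈ 12.000 × (0.1250 + 0.0156 + 0.0020 + 0.0002) ≈ 12.000 × 0.1428 ≈ 1.714 μg/mL.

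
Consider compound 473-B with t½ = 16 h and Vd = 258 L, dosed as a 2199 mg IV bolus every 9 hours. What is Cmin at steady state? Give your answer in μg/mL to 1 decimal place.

17.9 μg/mL

Over one 9-h interval, 9/16 ≈ 0.5625 half-lives elapse, leaving f ≈ 0.6771 of each dose.
At steady state, accumulation factor R = 1/(1 − e^(−kτ)) ≈ 3.0969.
Each bolus raises the concentration by D/Vd = 2199/258 ≈ 8.523 μg/mL.
Cmax,ss = C₀/(1 − f) ≈ 8.523/0.3229 ≈ 26.395 μg/mL.
One interval later, Cmin,ss = Cmax,ss·e^(−kτ) ≈ 26.395 × 0.6771 ≈ 17.872 μg/mL.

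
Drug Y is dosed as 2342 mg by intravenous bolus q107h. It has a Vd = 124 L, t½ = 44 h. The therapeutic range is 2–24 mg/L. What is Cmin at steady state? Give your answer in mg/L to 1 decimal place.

τ/t½ = 107/44 ≈ 2.4318, so fraction remaining f = (1/2)^(107/44) ≈ 0.1853.
At steady state, accumulation factor R = 1/(1 − e^(−kτ)) ≈ 1.2274.
Each bolus raises the concentration by D/Vd = 2342/124 ≈ 18.887 mg/L.
Cmax,ss = C₀/(1 − f) ≈ 18.887/0.8147 ≈ 23.183 mg/L.
One interval later, Cmin,ss = Cmax,ss·e^(−kτ) ≈ 23.183 × 0.1853 ≈ 4.296 mg/L.
Trough 4.3 mg/L vs MEC 2 mg/L: adequate.

4.3 mg/L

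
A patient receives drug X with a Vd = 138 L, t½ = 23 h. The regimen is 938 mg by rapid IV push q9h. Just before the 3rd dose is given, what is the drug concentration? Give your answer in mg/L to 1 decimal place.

f = (1/2)^(τ/t½) = (1/2)^(9/23) ≈ 0.7624.
C₀ = D/Vd = 938/138 ≈ 6.797 mg/L.
Before the 3rd dose, 2 doses have been given. Superposition: Cmin = C₀·(f + f²).
≈ 6.797 × (0.7624 + 0.5813) ≈ 6.797 × 1.3437 ≈ 9.133 mg/L.

9.1 mg/L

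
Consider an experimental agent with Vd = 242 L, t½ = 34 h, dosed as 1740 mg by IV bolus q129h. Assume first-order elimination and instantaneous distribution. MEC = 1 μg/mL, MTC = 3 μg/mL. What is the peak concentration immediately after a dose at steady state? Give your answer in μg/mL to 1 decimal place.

k = ln2/t½ = ln2/34 ≈ 0.020387 h⁻¹; fraction remaining f = e^(−kτ) = e^(−0.020387×129) ≈ 0.0721.
Accumulation ratio R = 1/(1 − f) ≈ 1/0.9279 ≈ 1.0777.
Each bolus raises the concentration by D/Vd = 1740/242 ≈ 7.190 μg/mL.
Cmax,ss = C₀/(1 − f) ≈ 7.190/0.9279 ≈ 7.749 μg/mL.
Peak 7.7 μg/mL vs MTC 3 μg/mL: exceeds toxic threshold.

7.7 μg/mL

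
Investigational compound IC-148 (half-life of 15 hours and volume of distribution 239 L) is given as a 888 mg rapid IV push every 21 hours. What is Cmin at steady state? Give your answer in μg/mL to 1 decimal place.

2.3 μg/mL

τ/t½ = 21/15 ≈ 1.4, so fraction remaining f = (1/2)^(21/15) ≈ 0.3789.
At steady state, accumulation factor R = 1/(1 − e^(−kτ)) ≈ 1.6100.
Single-dose peak C₀ = D/Vd = 888/239 ≈ 3.715 μg/mL.
Cmax,ss = C₀/(1 − f) ≈ 3.715/0.6211 ≈ 5.981 μg/mL.
One interval later, Cmin,ss = Cmax,ss·e^(−kτ) ≈ 5.981 × 0.3789 ≈ 2.266 μg/mL.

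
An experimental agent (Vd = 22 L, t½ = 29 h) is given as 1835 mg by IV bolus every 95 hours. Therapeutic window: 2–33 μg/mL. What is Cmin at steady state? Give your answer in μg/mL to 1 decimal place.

9.6 μg/mL

τ/t½ = 95/29 ≈ 3.2759, so fraction remaining f = (1/2)^(95/29) ≈ 0.1032.
Each bolus raises the concentration by D/Vd = 1835/22 ≈ 83.409 μg/mL.
Steady-state trough Cmin,ss = C₀·f/(1−f) ≈ 83.409 × 0.1032/0.8968 ≈ 9.598 μg/mL.
Trough 9.6 μg/mL vs MEC 2 μg/mL: adequate.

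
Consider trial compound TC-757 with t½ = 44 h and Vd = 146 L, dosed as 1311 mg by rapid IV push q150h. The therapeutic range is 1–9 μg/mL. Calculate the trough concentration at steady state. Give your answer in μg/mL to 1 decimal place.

Over one 150-h interval, 150/44 ≈ 3.4091 half-lives elapse, leaving f ≈ 0.0941 of each dose.
Single-dose peak C₀ = D/Vd = 1311/146 ≈ 8.979 μg/mL.
Steady-state trough Cmin,ss = C₀·f/(1−f) ≈ 8.979 × 0.0941/0.9059 ≈ 0.933 μg/mL.
Trough 0.9 μg/mL vs MEC 1 μg/mL: subtherapeutic.

0.9 μg/mL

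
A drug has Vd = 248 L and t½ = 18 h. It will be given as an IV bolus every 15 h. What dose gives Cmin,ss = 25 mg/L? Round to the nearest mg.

4847 mg

τ/t½ = 15/18 ≈ 0.83333, so f = (1/2)^(15/18) ≈ 0.561231.
Cmin,ss = (D/Vd)·f/(1−f), so D = Cmin,ss·Vd·(1−f)/f.
D = 25 × 248 × (1−f)/f ≈ 25 × 248 × 0.78180 ≈ 4847.16 mg.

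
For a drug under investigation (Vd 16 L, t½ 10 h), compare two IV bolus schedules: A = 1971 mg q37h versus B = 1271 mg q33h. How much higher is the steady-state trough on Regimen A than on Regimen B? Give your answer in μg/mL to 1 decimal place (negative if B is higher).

1.3 μg/mL

Regimen A: f = (1/2)^(37/10) ≈ 0.0769; Cmin,ss = (1971/16)·f/(1−f) ≈ 10.262 μg/mL.
Regimen B: f = (1/2)^(33/10) ≈ 0.1015; Cmin,ss = (1271/16)·f/(1−f) ≈ 8.974 μg/mL.
Difference ≈ 10.262 − 8.974 ≈ 1.288 μg/mL.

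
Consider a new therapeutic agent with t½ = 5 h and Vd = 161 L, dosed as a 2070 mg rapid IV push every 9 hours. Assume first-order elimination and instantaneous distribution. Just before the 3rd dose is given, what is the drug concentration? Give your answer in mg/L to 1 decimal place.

4.8 mg/L

f = (1/2)^(τ/t½) = (1/2)^(9/5) ≈ 0.2872.
C₀ = D/Vd = 2070/161 ≈ 12.857 mg/L.
Before the 3rd dose, 2 doses have been given. Superposition: Cmin = C₀·(f + f²).
≈ 12.857 × (0.2872 + 0.0825) ≈ 12.857 × 0.3697 ≈ 4.753 mg/L.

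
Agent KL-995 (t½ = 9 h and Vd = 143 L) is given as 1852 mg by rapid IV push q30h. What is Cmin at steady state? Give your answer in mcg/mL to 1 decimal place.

τ/t½ = 30/9 ≈ 3.3333, so fraction remaining f = (1/2)^(30/9) ≈ 0.0992.
Accumulation ratio R = 1/(1 − f) ≈ 1/0.9008 ≈ 1.1101.
Single-dose peak C₀ = D/Vd = 1852/143 ≈ 12.951 mcg/mL.
Cmax,ss = C₀/(1 − f) ≈ 12.951/0.9008 ≈ 14.377 mcg/mL.
Steady-state trough Cmin,ss = Cmax,ss·f ≈ 14.377 × 0.0992 ≈ 1.426 mcg/mL.

1.4 mcg/mL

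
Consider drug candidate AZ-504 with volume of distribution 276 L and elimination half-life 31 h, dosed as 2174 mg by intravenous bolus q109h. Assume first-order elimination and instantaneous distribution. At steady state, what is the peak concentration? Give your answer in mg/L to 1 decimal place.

8.6 mg/L

τ/t½ = 109/31 ≈ 3.5161, so fraction remaining f = (1/2)^(109/31) ≈ 0.0874.
At steady state, accumulation factor R = 1/(1 − e^(−kτ)) ≈ 1.0958.
Each bolus raises the concentration by D/Vd = 2174/276 ≈ 7.877 mg/L.
Cmax,ss = C₀/(1 − f) ≈ 7.877/0.9126 ≈ 8.631 mg/L.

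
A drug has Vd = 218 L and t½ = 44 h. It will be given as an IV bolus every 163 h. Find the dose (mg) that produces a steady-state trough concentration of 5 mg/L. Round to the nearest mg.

13120 mg

τ/t½ = 163/44 ≈ 3.7045, so f = (1/2)^(163/44) ≈ 0.076704.
Cmin,ss = (D/Vd)·f/(1−f), so D = Cmin,ss·Vd·(1−f)/f.
D = 5 × 218 × (1−f)/f ≈ 5 × 218 × 12.03713 ≈ 13120.47 mg.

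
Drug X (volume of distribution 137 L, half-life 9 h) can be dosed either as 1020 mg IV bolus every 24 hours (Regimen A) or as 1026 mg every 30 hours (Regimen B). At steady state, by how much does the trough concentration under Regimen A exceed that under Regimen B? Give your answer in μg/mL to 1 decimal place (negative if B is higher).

Regimen A: f = (1/2)^(24/9) ≈ 0.1575; Cmin,ss = (1020/137)·f/(1−f) ≈ 1.392 μg/mL.
Regimen B: f = (1/2)^(30/9) ≈ 0.0992; Cmin,ss = (1026/137)·f/(1−f) ≈ 0.825 μg/mL.
Difference ≈ 1.392 − 0.825 ≈ 0.567 μg/mL.

0.6 μg/mL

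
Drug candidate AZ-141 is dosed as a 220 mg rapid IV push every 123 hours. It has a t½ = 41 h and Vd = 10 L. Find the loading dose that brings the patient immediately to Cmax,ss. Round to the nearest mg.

f = (1/2)^(123/41) ≈ 0.125000; accumulation ratio R = 1/(1−f) ≈ 1.14286.
Loading dose to hit Cmax,ss on first dose: D_load = D_maint·R ≈ 220 × 1.14286 ≈ 251.43 mg.

251 mg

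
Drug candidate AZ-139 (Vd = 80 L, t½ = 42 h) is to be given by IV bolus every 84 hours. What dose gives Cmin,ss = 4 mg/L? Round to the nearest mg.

960 mg

τ/t½ = 84/42 ≈ 2, so f = (1/2)^(84/42) ≈ 0.250000.
Cmin,ss = (D/Vd)·f/(1−f), so D = Cmin,ss·Vd·(1−f)/f.
D = 4 × 80 × (1−f)/f ≈ 4 × 80 × 3.00000 ≈ 960.00 mg.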